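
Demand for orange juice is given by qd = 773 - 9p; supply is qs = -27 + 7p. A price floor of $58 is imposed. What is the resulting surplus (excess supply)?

Surplus = 128

Equilibrium price would be p* = 50, so the floor at 58 binds.
At p = 58: qd = 251, qs = 379.
Surplus = 379 − 251 = 128.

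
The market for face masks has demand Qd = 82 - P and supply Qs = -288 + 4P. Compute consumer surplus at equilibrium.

Consumer surplus = 32

Equilibrium: 82 - P = -288 + 4P gives P* = 74, Q* = 8.
Demand choke price (Qd = 0): P = 82.
CS = ½(82 − 74)(8) = 32.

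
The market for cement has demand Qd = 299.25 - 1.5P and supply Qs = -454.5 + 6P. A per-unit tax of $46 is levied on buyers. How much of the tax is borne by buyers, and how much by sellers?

Buyers bear $36.8, sellers bear $9.2

Pre-tax equilibrium: P* = 100.5, Q* = 148.5.
Tax on buyers shifts demand to Qd = 299.25 − 1.5(P + 46) = 230.25 - 1.5P.
230.25 - 1.5P = -454.5 + 6P gives seller price Ps = 91.3; buyers pay Pb = 91.3 + 46 = 137.3.
New quantity: Q = 299.25 − 1.5(137.3) = 93.3.
Buyer burden = 137.3 − 100.5 = 36.8; seller burden = 100.5 − 91.3 = 9.2.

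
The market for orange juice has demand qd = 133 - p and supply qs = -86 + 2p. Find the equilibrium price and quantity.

Set qd = qs: 133 - p = -86 + 2p.
219 = 3p, so p* = 73.
q* = 133 − 1(73) = 60.

p* = 73, q* = 60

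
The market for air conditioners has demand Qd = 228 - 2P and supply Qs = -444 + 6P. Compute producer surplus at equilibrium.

Producer surplus = 300

Equilibrium: 228 - 2P = -444 + 6P gives P* = 84, Q* = 60.
Supply starts at P = 74 (where Qs = 0).
PS = ½(84 − 74)(60) = 300.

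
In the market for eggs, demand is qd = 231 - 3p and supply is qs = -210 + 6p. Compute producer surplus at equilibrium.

Producer surplus = 588

Equilibrium: 231 - 3p = -210 + 6p gives p* = 49, q* = 84.
Supply starts at p = 35 (where qs = 0).
PS = ½(49 − 35)(84) = 588.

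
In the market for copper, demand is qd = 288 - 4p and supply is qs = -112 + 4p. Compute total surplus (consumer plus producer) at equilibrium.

Equilibrium: 288 - 4p = -112 + 4p gives p* = 50, q* = 88.
Demand choke price: p = 72; supply starts at p = 28.
CS = ½(72 − 50)(88) = 968; PS = ½(50 − 28)(88) = 968.

Total surplus = 1936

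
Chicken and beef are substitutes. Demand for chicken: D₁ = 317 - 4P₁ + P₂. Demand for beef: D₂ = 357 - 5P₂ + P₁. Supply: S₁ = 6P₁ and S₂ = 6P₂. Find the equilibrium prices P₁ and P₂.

Market 1: 317 - 4P₁ + P₂ = 6P₁ → 10P₁ - P₂ = 317.
Market 2: 11P₂ - P₁ = 357.
Eliminating P₂: 11×(1) + 1×(2) gives 109P₁ = 3844, so P₁ = 3844/109.
Back-substitute into (2): P₂ = (357 + 1×3844/109) / 11 = 3887/109.

P₁ = 3844/109, P₂ = 3887/109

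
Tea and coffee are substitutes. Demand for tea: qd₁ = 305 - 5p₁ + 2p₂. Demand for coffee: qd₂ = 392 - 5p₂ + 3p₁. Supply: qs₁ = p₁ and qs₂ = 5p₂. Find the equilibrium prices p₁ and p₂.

p₁ = 71, p₂ = 60.5

Market 1: 305 - 5p₁ + 2p₂ = p₁ → 6p₁ - 2p₂ = 305.
Market 2: 10p₂ - 3p₁ = 392.
Eliminating p₂: 10×(1) + 2×(2) gives 54p₁ = 3834, so p₁ = 71.
Back-substitute into (2): p₂ = (392 + 3×71) / 10 = 60.5.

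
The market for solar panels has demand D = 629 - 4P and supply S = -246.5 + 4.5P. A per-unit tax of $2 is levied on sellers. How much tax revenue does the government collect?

Pre-tax equilibrium: P* = 103, Q* = 217.
Tax on sellers shifts supply to S = -246.5 + 4.5(P − 2) = -255.5 + 4.5P.
629 - 4P = -255.5 + 4.5P gives buyer price Pb = 1769/17; sellers receive Ps = 1769/17 − 2 = 1735/17.
New quantity: Q = 629 − 4(1769/17) = 3617/17.
Revenue = 2 × 3617/17 = 7234/17.

Tax revenue = 7234/17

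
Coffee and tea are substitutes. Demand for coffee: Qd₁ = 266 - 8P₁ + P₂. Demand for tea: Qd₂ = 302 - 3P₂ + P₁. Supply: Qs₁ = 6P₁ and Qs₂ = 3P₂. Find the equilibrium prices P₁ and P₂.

P₁ = 1898/83, P₂ = 4494/83

Market 1: 266 - 8P₁ + P₂ = 6P₁ → 14P₁ - P₂ = 266.
Market 2: 6P₂ - P₁ = 302.
Eliminating P₂: 6×(1) + 1×(2) gives 83P₁ = 1898, so P₁ = 1898/83.
Back-substitute into (2): P₂ = (302 + 1×1898/83) / 6 = 4494/83.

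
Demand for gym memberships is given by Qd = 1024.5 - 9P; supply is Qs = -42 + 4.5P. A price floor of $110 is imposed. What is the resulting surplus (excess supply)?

Surplus = 418.5

Equilibrium price would be P* = 79, so the floor at 110 binds.
At P = 110: Qd = 34.5, Qs = 453.
Surplus = 453 − 34.5 = 418.5.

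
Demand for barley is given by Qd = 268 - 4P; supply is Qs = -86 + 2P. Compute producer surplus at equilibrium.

Equilibrium: 268 - 4P = -86 + 2P gives P* = 59, Q* = 32.
Supply starts at P = 43 (where Qs = 0).
PS = ½(59 − 43)(32) = 256.

Producer surplus = 256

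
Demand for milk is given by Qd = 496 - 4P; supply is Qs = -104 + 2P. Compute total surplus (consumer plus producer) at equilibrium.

Equilibrium: 496 - 4P = -104 + 2P gives P* = 100, Q* = 96.
Demand choke price: P = 124; supply starts at P = 52.
CS = ½(124 − 100)(96) = 1152; PS = ½(100 − 52)(96) = 2304.

Total surplus = 3456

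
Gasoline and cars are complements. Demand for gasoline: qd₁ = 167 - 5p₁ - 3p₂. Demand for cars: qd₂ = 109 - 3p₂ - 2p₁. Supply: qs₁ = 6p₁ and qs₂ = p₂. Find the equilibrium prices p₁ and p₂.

p₁ = 341/38, p₂ = 865/38

Market 1: 167 - 5p₁ - 3p₂ = 6p₁ → 11p₁ + 3p₂ = 167.
Market 2: 4p₂ + 2p₁ = 109.
Eliminating p₂: 4×(1) − 3×(2) gives 38p₁ = 341, so p₁ = 341/38.
Back-substitute into (2): p₂ = (109 − 2×341/38) / 4 = 865/38.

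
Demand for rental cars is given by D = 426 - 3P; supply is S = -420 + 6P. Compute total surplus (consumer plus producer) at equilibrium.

Equilibrium: 426 - 3P = -420 + 6P gives P* = 94, Q* = 144.
Demand choke price: P = 142; supply starts at P = 70.
CS = ½(142 − 94)(144) = 3456; PS = ½(94 − 70)(144) = 1728.

Total surplus = 5184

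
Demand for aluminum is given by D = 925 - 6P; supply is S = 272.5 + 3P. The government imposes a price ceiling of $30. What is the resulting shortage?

Shortage = 382.5

Equilibrium price would be P* = 72.5, so the ceiling at 30 binds.
At P = 30: D = 925 − 6(30) = 745, S = 272.5 + 3(30) = 362.5.
Shortage = 745 − 362.5 = 382.5.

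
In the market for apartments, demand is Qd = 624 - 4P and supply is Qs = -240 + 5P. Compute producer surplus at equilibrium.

Producer surplus = 5760

Equilibrium: 624 - 4P = -240 + 5P gives P* = 96, Q* = 240.
Supply starts at P = 48 (where Qs = 0).
PS = ½(96 − 48)(240) = 5760.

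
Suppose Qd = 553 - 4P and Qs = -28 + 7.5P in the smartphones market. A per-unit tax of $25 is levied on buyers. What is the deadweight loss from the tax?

Pre-tax equilibrium: P* = 1162/23, Q* = 8071/23.
Tax on buyers shifts demand to Qd = 553 − 4(P + 25) = 453 - 4P.
453 - 4P = -28 + 7.5P gives seller price Ps = 962/23; buyers pay Pb = 962/23 + 25 = 1537/23.
New quantity: Q = 553 − 4(1537/23) = 6571/23.
DWL = ½ × 25 × (8071/23 − 6571/23) = 18750/23.

Deadweight loss = 18750/23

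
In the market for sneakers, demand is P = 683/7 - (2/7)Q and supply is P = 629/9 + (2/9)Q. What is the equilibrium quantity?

Q* = 54.5

Set the two price expressions equal: 683/7 - (2/7)Q = 629/9 + (2/9)Q.
1744/63 = (32/63)Q, so Q* = 54.5.
P* = 683/7 − (2/7)(54.5) = 82.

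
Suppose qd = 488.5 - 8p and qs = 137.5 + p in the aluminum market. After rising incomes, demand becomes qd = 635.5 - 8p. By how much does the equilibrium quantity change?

Original equilibrium: p* = 39, q* = 176.5.
New equilibrium: 635.5 - 8p = 137.5 + p, so 498 = 9p and p' = 166/3; q' = 635.5 − 8(166/3) = 1157/6.
Change in quantity: 1157/6 − 176.5 = 49/3.

Δq = 49/3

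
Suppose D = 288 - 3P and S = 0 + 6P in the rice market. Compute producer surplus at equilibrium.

Producer surplus = 3072

Equilibrium: 288 - 3P = 0 + 6P gives P* = 32, Q* = 192.
Supply starts at P = 0 (where S = 0).
PS = ½(32 − 0)(192) = 3072.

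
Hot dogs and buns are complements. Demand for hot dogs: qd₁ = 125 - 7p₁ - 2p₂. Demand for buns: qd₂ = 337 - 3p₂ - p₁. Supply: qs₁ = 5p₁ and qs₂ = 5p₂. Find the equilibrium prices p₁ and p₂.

p₁ = 163/47, p₂ = 3919/94

Market 1: 125 - 7p₁ - 2p₂ = 5p₁ → 12p₁ + 2p₂ = 125.
Market 2: 8p₂ + p₁ = 337.
Eliminating p₂: 8×(1) − 2×(2) gives 94p₁ = 326, so p₁ = 163/47.
Back-substitute into (2): p₂ = (337 − 1×163/47) / 8 = 3919/94.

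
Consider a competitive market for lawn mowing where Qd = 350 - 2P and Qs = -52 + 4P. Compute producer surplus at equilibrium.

Producer surplus = 5832

Equilibrium: 350 - 2P = -52 + 4P gives P* = 67, Q* = 216.
Supply starts at P = 13 (where Qs = 0).
PS = ½(67 − 13)(216) = 5832.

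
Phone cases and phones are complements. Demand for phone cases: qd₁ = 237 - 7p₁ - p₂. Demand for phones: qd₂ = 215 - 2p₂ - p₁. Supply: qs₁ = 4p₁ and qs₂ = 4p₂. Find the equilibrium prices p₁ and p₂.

Market 1: 237 - 7p₁ - p₂ = 4p₁ → 11p₁ + p₂ = 237.
Market 2: 6p₂ + p₁ = 215.
Eliminating p₂: 6×(1) − 1×(2) gives 65p₁ = 1207, so p₁ = 1207/65.
Back-substitute into (2): p₂ = (215 − 1×1207/65) / 6 = 2128/65.

p₁ = 1207/65, p₂ = 2128/65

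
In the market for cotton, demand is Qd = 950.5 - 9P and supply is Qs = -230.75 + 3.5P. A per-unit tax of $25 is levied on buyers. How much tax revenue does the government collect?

Pre-tax equilibrium: P* = 94.5, Q* = 100.
Tax on buyers shifts demand to Qd = 950.5 − 9(P + 25) = 725.5 - 9P.
725.5 - 9P = -230.75 + 3.5P gives seller price Ps = 76.5; buyers pay Pb = 76.5 + 25 = 101.5.
New quantity: Q = 950.5 − 9(101.5) = 37.
Revenue = 25 × 37 = 925.

Tax revenue = 925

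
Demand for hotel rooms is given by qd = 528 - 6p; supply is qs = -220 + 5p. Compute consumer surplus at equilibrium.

Consumer surplus = 1200

Equilibrium: 528 - 6p = -220 + 5p gives p* = 68, q* = 120.
Demand choke price (qd = 0): p = 88.
CS = ½(88 − 68)(120) = 1200.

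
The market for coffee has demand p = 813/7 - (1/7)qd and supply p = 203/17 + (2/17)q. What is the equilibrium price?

Set the two price expressions equal: 813/7 - (1/7)q = 203/17 + (2/17)q.
12400/119 = (31/119)q, so q* = 400.
p* = 813/7 − (1/7)(400) = 59.

p* = 59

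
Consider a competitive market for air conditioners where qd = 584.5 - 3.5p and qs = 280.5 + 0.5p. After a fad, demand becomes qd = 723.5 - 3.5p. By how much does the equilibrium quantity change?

Original equilibrium: p* = 76, q* = 318.5.
New equilibrium: 723.5 - 3.5p = 280.5 + 0.5p, so 443 = 4p and p' = 110.75; q' = 723.5 − 3.5(110.75) = 335.875.
Change in quantity: 335.875 − 318.5 = 17.375.

Δq = 17.375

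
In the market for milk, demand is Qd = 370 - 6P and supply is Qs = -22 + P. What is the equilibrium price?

P* = 56

Set Qd = Qs: 370 - 6P = -22 + P.
392 = 7P, so P* = 56.
Q* = 370 − 6(56) = 34.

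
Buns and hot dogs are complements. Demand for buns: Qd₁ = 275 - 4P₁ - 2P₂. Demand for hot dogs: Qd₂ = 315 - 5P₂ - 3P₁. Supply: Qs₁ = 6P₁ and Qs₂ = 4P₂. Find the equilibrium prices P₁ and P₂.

Market 1: 275 - 4P₁ - 2P₂ = 6P₁ → 10P₁ + 2P₂ = 275.
Market 2: 9P₂ + 3P₁ = 315.
Eliminating P₂: 9×(1) − 2×(2) gives 84P₁ = 1845, so P₁ = 615/28.
Back-substitute into (2): P₂ = (315 − 3×615/28) / 9 = 775/28.

P₁ = 615/28, P₂ = 775/28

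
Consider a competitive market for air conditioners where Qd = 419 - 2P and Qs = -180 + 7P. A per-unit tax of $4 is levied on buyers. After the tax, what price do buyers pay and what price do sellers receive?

Buyers pay 209/3, sellers receive 197/3

Pre-tax equilibrium: P* = 599/9, Q* = 2573/9.
Tax on buyers shifts demand to Qd = 419 − 2(P + 4) = 411 - 2P.
411 - 2P = -180 + 7P gives seller price Ps = 197/3; buyers pay Pb = 197/3 + 4 = 209/3.
New quantity: Q = 419 − 2(209/3) = 839/3.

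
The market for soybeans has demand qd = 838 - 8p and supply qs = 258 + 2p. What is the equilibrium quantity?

Set qd = qs: 838 - 8p = 258 + 2p.
580 = 10p, so p* = 58.
q* = 838 − 8(58) = 374.

q* = 374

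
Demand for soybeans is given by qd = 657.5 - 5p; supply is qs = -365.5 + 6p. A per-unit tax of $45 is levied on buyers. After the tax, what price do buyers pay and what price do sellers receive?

Pre-tax equilibrium: p* = 93, q* = 192.5.
Tax on buyers shifts demand to qd = 657.5 − 5(p + 45) = 432.5 - 5p.
432.5 - 5p = -365.5 + 6p gives seller price ps = 798/11; buyers pay pb = 798/11 + 45 = 1293/11.
New quantity: q = 657.5 − 5(1293/11) = 1535/22.

Buyers pay 1293/11, sellers receive 798/11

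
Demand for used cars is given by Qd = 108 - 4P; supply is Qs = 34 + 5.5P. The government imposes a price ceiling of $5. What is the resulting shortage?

Equilibrium price would be P* = 148/19, so the ceiling at 5 binds.
At P = 5: Qd = 108 − 4(5) = 88, Qs = 34 + 5.5(5) = 61.5.
Shortage = 88 − 61.5 = 26.5.

Shortage = 26.5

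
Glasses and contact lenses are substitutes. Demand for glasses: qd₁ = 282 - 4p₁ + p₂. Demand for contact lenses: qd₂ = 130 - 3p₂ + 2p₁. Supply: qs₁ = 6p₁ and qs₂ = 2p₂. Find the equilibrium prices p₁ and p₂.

Market 1: 282 - 4p₁ + p₂ = 6p₁ → 10p₁ - p₂ = 282.
Market 2: 5p₂ - 2p₁ = 130.
Eliminating p₂: 5×(1) + 1×(2) gives 48p₁ = 1540, so p₁ = 385/12.
Back-substitute into (2): p₂ = (130 + 2×385/12) / 5 = 233/6.

p₁ = 385/12, p₂ = 233/6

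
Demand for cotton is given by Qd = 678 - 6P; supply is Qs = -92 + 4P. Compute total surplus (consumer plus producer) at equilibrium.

Equilibrium: 678 - 6P = -92 + 4P gives P* = 77, Q* = 216.
Demand choke price: P = 113; supply starts at P = 23.
CS = ½(113 − 77)(216) = 3888; PS = ½(77 − 23)(216) = 5832.

Total surplus = 9720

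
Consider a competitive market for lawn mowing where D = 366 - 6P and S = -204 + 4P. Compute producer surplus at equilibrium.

Producer surplus = 72

Equilibrium: 366 - 6P = -204 + 4P gives P* = 57, Q* = 24.
Supply starts at P = 51 (where S = 0).
PS = ½(57 − 51)(24) = 72.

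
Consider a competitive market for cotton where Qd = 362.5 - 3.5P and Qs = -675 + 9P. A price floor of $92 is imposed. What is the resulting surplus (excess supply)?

Equilibrium price would be P* = 83, so the floor at 92 binds.
At P = 92: Qd = 40.5, Qs = 153.
Surplus = 153 − 40.5 = 112.5.

Surplus = 112.5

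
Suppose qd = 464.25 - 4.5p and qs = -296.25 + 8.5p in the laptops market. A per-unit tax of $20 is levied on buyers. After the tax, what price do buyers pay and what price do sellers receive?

Buyers pay 1861/26, sellers receive 1341/26

Pre-tax equilibrium: p* = 58.5, q* = 201.
Tax on buyers shifts demand to qd = 464.25 − 4.5(p + 20) = 374.25 - 4.5p.
374.25 - 4.5p = -296.25 + 8.5p gives seller price ps = 1341/26; buyers pay pb = 1341/26 + 20 = 1861/26.
New quantity: q = 464.25 − 4.5(1861/26) = 1848/13.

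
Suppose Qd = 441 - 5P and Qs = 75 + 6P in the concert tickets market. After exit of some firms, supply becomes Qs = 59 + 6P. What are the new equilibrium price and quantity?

P' = 382/11, Q' = 2941/11

Original equilibrium: P* = 366/11, Q* = 3021/11.
New equilibrium: 441 - 5P = 59 + 6P, so 382 = 11P and P' = 382/11; Q' = 441 − 5(382/11) = 2941/11.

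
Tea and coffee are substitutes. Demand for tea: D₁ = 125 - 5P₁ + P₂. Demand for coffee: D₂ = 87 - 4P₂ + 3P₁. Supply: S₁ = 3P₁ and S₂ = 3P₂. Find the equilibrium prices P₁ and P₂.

Market 1: 125 - 5P₁ + P₂ = 3P₁ → 8P₁ - P₂ = 125.
Market 2: 7P₂ - 3P₁ = 87.
Eliminating P₂: 7×(1) + 1×(2) gives 53P₁ = 962, so P₁ = 962/53.
Back-substitute into (2): P₂ = (87 + 3×962/53) / 7 = 1071/53.

P₁ = 962/53, P₂ = 1071/53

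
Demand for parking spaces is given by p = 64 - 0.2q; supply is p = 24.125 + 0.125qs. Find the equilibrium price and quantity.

p* = 513/13, q* = 1595/13

Set the two price expressions equal: 64 - 0.2q = 24.125 + 0.125q.
39.875 = 0.325q, so q* = 1595/13.
p* = 64 − (0.2)(1595/13) = 513/13.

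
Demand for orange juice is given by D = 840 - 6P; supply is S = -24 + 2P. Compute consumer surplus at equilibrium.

Consumer surplus = 3072

Equilibrium: 840 - 6P = -24 + 2P gives P* = 108, Q* = 192.
Demand choke price (D = 0): P = 140.
CS = ½(140 − 108)(192) = 3072.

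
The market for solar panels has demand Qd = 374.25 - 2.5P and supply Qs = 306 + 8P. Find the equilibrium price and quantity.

P* = 6.5, Q* = 358

Set Qd = Qs: 374.25 - 2.5P = 306 + 8P.
68.25 = 10.5P, so P* = 6.5.
Q* = 374.25 − 2.5(6.5) = 358.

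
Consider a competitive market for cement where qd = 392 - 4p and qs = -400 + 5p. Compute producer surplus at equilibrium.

Equilibrium: 392 - 4p = -400 + 5p gives p* = 88, q* = 40.
Supply starts at p = 80 (where qs = 0).
PS = ½(88 − 80)(40) = 160.

Producer surplus = 160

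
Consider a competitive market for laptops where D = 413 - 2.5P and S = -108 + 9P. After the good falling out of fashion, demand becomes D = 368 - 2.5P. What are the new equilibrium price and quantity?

P' = 952/23, Q' = 6084/23

Original equilibrium: P* = 1042/23, Q* = 6894/23.
New equilibrium: 368 - 2.5P = -108 + 9P, so 476 = 11.5P and P' = 952/23; Q' = 368 − 2.5(952/23) = 6084/23.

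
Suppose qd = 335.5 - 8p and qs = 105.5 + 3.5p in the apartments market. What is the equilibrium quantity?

Set qd = qs: 335.5 - 8p = 105.5 + 3.5p.
230 = 11.5p, so p* = 20.
q* = 335.5 − 8(20) = 175.5.

q* = 175.5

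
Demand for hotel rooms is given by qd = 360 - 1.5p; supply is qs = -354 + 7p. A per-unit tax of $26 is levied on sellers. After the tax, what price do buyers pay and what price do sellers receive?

Buyers pay 1792/17, sellers receive 1350/17

Pre-tax equilibrium: p* = 84, q* = 234.
Tax on sellers shifts supply to qs = -354 + 7(p − 26) = -536 + 7p.
360 - 1.5p = -536 + 7p gives buyer price pb = 1792/17; sellers receive ps = 1792/17 − 26 = 1350/17.
New quantity: q = 360 − 1.5(1792/17) = 3432/17.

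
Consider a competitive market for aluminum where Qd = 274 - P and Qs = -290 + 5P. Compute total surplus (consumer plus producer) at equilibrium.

Equilibrium: 274 - P = -290 + 5P gives P* = 94, Q* = 180.
Demand choke price: P = 274; supply starts at P = 58.
CS = ½(274 − 94)(180) = 16200; PS = ½(94 − 58)(180) = 3240.

Total surplus = 19440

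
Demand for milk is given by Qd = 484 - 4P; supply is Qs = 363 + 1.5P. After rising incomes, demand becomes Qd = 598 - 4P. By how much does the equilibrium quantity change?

Original equilibrium: P* = 22, Q* = 396.
New equilibrium: 598 - 4P = 363 + 1.5P, so 235 = 5.5P and P' = 470/11; Q' = 598 − 4(470/11) = 4698/11.
Change in quantity: 4698/11 − 396 = 342/11.

ΔQ = 342/11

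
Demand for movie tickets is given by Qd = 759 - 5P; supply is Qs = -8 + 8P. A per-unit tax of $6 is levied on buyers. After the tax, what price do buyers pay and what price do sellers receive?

Pre-tax equilibrium: P* = 59, Q* = 464.
Tax on buyers shifts demand to Qd = 759 − 5(P + 6) = 729 - 5P.
729 - 5P = -8 + 8P gives seller price Ps = 737/13; buyers pay Pb = 737/13 + 6 = 815/13.
New quantity: Q = 759 − 5(815/13) = 5792/13.

Buyers pay 815/13, sellers receive 737/13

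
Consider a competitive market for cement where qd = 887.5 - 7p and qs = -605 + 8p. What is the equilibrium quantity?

q* = 191

Set qd = qs: 887.5 - 7p = -605 + 8p.
1492.5 = 15p, so p* = 99.5.
q* = 887.5 − 7(99.5) = 191.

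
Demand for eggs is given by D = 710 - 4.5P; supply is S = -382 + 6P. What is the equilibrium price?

P* = 104

Set D = S: 710 - 4.5P = -382 + 6P.
1092 = 10.5P, so P* = 104.
Q* = 710 − 4.5(104) = 242.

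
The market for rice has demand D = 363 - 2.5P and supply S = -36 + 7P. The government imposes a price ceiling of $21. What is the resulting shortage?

Equilibrium price would be P* = 42, so the ceiling at 21 binds.
At P = 21: D = 363 − 2.5(21) = 310.5, S = -36 + 7(21) = 111.
Shortage = 310.5 − 111 = 199.5.

Shortage = 199.5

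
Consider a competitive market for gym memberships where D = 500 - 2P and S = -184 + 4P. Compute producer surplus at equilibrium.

Equilibrium: 500 - 2P = -184 + 4P gives P* = 114, Q* = 272.
Supply starts at P = 46 (where S = 0).
PS = ½(114 − 46)(272) = 9248.

Producer surplus = 9248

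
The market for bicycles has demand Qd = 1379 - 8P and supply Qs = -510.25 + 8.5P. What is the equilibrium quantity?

Q* = 463

Set Qd = Qs: 1379 - 8P = -510.25 + 8.5P.
1889.25 = 16.5P, so P* = 114.5.
Q* = 1379 − 8(114.5) = 463.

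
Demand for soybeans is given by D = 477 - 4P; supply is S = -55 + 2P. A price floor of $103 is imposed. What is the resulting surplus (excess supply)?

Equilibrium price would be P* = 266/3, so the floor at 103 binds.
At P = 103: D = 65, S = 151.
Surplus = 151 − 65 = 86.

Surplus = 86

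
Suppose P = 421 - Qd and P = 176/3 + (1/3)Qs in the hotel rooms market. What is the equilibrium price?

P* = 149.25

Set the two price expressions equal: 421 - Q = 176/3 + (1/3)Q.
1087/3 = (4/3)Q, so Q* = 271.75.
P* = 421 − (1)(271.75) = 149.25.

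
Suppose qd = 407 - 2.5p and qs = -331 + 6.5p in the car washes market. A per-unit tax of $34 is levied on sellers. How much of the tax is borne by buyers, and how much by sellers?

Buyers bear 221/9, sellers bear 85/9

Pre-tax equilibrium: p* = 82, q* = 202.
Tax on sellers shifts supply to qs = -331 + 6.5(p − 34) = -552 + 6.5p.
407 - 2.5p = -552 + 6.5p gives buyer price pb = 959/9; sellers receive ps = 959/9 − 34 = 653/9.
New quantity: q = 407 − 2.5(959/9) = 2531/18.
Buyer burden = 959/9 − 82 = 221/9; seller burden = 82 − 653/9 = 85/9.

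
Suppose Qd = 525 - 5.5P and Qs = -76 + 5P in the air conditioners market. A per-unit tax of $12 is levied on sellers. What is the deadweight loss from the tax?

Pre-tax equilibrium: P* = 1202/21, Q* = 4414/21.
Tax on sellers shifts supply to Qs = -76 + 5(P − 12) = -136 + 5P.
525 - 5.5P = -136 + 5P gives buyer price Pb = 1322/21; sellers receive Ps = 1322/21 − 12 = 1070/21.
New quantity: Q = 525 − 5.5(1322/21) = 3754/21.
DWL = ½ × 12 × (4414/21 − 3754/21) = 1320/7.

Deadweight loss = 1320/7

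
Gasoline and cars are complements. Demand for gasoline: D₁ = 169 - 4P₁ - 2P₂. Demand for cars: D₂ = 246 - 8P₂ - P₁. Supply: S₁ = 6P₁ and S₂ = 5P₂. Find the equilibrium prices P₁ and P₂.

P₁ = 13.3203125, P₂ = 17.8984375

Market 1: 169 - 4P₁ - 2P₂ = 6P₁ → 10P₁ + 2P₂ = 169.
Market 2: 13P₂ + P₁ = 246.
Eliminating P₂: 13×(1) − 2×(2) gives 128P₁ = 1705, so P₁ = 13.3203125.
Back-substitute into (2): P₂ = (246 − 1×13.3203125) / 13 = 17.8984375.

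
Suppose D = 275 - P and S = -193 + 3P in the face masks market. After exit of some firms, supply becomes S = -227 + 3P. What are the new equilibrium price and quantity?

P' = 125.5, Q' = 149.5

Original equilibrium: P* = 117, Q* = 158.
New equilibrium: 275 - P = -227 + 3P, so 502 = 4P and P' = 125.5; Q' = 275 − 1(125.5) = 149.5.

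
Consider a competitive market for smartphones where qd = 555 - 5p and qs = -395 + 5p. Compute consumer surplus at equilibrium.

Equilibrium: 555 - 5p = -395 + 5p gives p* = 95, q* = 80.
Demand choke price (qd = 0): p = 111.
CS = ½(111 − 95)(80) = 640.

Consumer surplus = 640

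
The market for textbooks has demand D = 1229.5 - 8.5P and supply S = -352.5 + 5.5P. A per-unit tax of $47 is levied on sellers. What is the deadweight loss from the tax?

Deadweight loss = 413083/112

Pre-tax equilibrium: P* = 113, Q* = 269.
Tax on sellers shifts supply to S = -352.5 + 5.5(P − 47) = -611 + 5.5P.
1229.5 - 8.5P = -611 + 5.5P gives buyer price Pb = 3681/28; sellers receive Ps = 3681/28 − 47 = 2365/28.
New quantity: Q = 1229.5 − 8.5(3681/28) = 6275/56.
DWL = ½ × 47 × (269 − 6275/56) = 413083/112.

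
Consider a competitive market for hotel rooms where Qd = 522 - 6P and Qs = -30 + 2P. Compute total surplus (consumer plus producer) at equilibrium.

Equilibrium: 522 - 6P = -30 + 2P gives P* = 69, Q* = 108.
Demand choke price: P = 87; supply starts at P = 15.
CS = ½(87 − 69)(108) = 972; PS = ½(69 − 15)(108) = 2916.

Total surplus = 3888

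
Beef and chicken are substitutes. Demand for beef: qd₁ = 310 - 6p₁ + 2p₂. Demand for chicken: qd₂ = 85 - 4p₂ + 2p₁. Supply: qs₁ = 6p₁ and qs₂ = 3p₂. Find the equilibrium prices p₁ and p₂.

p₁ = 29.25, p₂ = 20.5

Market 1: 310 - 6p₁ + 2p₂ = 6p₁ → 12p₁ - 2p₂ = 310.
Market 2: 7p₂ - 2p₁ = 85.
Eliminating p₂: 7×(1) + 2×(2) gives 80p₁ = 2340, so p₁ = 29.25.
Back-substitute into (2): p₂ = (85 + 2×29.25) / 7 = 20.5.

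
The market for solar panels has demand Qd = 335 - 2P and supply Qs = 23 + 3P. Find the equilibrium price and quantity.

Set Qd = Qs: 335 - 2P = 23 + 3P.
312 = 5P, so P* = 62.4.
Q* = 335 − 2(62.4) = 210.2.

P* = 62.4, Q* = 210.2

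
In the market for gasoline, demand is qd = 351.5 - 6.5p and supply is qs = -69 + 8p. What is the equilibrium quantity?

q* = 163

Set qd = qs: 351.5 - 6.5p = -69 + 8p.
420.5 = 14.5p, so p* = 29.
q* = 351.5 − 6.5(29) = 163.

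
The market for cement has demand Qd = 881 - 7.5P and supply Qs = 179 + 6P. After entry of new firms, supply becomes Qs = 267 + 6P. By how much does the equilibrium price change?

Original equilibrium: P* = 52, Q* = 491.
New equilibrium: 881 - 7.5P = 267 + 6P, so 614 = 13.5P and P' = 1228/27; Q' = 881 − 7.5(1228/27) = 4859/9.
Change in price: 1228/27 − 52 = -176/27.

ΔP = -176/27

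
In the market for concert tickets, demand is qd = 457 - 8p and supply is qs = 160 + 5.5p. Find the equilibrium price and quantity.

p* = 22, q* = 281

Set qd = qs: 457 - 8p = 160 + 5.5p.
297 = 13.5p, so p* = 22.
q* = 457 − 8(22) = 281.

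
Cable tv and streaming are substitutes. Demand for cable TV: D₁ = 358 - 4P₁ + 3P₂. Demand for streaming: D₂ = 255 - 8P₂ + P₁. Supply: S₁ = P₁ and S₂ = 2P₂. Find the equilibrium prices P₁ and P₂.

P₁ = 4345/47, P₂ = 1633/47

Market 1: 358 - 4P₁ + 3P₂ = P₁ → 5P₁ - 3P₂ = 358.
Market 2: 10P₂ - P₁ = 255.
Eliminating P₂: 10×(1) + 3×(2) gives 47P₁ = 4345, so P₁ = 4345/47.
Back-substitute into (2): P₂ = (255 + 1×4345/47) / 10 = 1633/47.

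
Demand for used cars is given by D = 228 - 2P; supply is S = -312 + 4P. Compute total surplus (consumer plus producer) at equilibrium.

Equilibrium: 228 - 2P = -312 + 4P gives P* = 90, Q* = 48.
Demand choke price: P = 114; supply starts at P = 78.
CS = ½(114 − 90)(48) = 576; PS = ½(90 − 78)(48) = 288.

Total surplus = 864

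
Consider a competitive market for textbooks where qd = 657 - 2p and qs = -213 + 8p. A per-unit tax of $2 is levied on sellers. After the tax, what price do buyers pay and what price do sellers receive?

Pre-tax equilibrium: p* = 87, q* = 483.
Tax on sellers shifts supply to qs = -213 + 8(p − 2) = -229 + 8p.
657 - 2p = -229 + 8p gives buyer price pb = 88.6; sellers receive ps = 88.6 − 2 = 86.6.
New quantity: q = 657 − 2(88.6) = 479.8.

Buyers pay $88.6, sellers receive $86.6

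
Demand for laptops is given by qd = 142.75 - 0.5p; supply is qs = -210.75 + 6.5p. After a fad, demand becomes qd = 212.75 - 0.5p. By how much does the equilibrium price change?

Δp = 10

Original equilibrium: p* = 50.5, q* = 117.5.
New equilibrium: 212.75 - 0.5p = -210.75 + 6.5p, so 423.5 = 7p and p' = 60.5; q' = 212.75 − 0.5(60.5) = 182.5.
Change in price: 60.5 − 50.5 = 10.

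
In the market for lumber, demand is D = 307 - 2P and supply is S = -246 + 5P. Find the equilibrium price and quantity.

P* = 79, Q* = 149

Set D = S: 307 - 2P = -246 + 5P.
553 = 7P, so P* = 79.
Q* = 307 − 2(79) = 149.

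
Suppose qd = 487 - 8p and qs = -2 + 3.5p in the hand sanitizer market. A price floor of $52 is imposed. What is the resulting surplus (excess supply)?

Surplus = 109

Equilibrium price would be p* = 978/23, so the floor at 52 binds.
At p = 52: qd = 71, qs = 180.
Surplus = 180 − 71 = 109.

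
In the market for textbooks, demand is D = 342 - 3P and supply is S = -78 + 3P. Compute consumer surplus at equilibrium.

Equilibrium: 342 - 3P = -78 + 3P gives P* = 70, Q* = 132.
Demand choke price (D = 0): P = 114.
CS = ½(114 − 70)(132) = 2904.

Consumer surplus = 2904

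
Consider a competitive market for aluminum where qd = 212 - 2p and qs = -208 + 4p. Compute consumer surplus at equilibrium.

Equilibrium: 212 - 2p = -208 + 4p gives p* = 70, q* = 72.
Demand choke price (qd = 0): p = 106.
CS = ½(106 − 70)(72) = 1296.

Consumer surplus = 1296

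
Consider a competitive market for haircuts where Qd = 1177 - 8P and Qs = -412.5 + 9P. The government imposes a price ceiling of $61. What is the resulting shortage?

Equilibrium price would be P* = 93.5, so the ceiling at 61 binds.
At P = 61: Qd = 1177 − 8(61) = 689, Qs = -412.5 + 9(61) = 136.5.
Shortage = 689 − 136.5 = 552.5.

Shortage = 552.5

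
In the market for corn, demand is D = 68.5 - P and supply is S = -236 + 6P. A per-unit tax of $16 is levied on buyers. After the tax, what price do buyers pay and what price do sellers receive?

Buyers pay 801/14, sellers receive 577/14

Pre-tax equilibrium: P* = 43.5, Q* = 25.
Tax on buyers shifts demand to D = 68.5 − 1(P + 16) = 52.5 - P.
52.5 - P = -236 + 6P gives seller price Ps = 577/14; buyers pay Pb = 577/14 + 16 = 801/14.
New quantity: Q = 68.5 − 1(801/14) = 79/7.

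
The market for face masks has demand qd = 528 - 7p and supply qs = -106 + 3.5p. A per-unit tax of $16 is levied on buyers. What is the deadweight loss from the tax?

Pre-tax equilibrium: p* = 1268/21, q* = 316/3.
Tax on buyers shifts demand to qd = 528 − 7(p + 16) = 416 - 7p.
416 - 7p = -106 + 3.5p gives seller price ps = 348/7; buyers pay pb = 348/7 + 16 = 460/7.
New quantity: q = 528 − 7(460/7) = 68.
DWL = ½ × 16 × (316/3 − 68) = 896/3.

Deadweight loss = 896/3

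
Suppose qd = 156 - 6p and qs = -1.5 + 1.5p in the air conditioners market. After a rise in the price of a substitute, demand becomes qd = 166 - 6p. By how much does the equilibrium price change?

Original equilibrium: p* = 21, q* = 30.
New equilibrium: 166 - 6p = -1.5 + 1.5p, so 167.5 = 7.5p and p' = 67/3; q' = 166 − 6(67/3) = 32.
Change in price: 67/3 − 21 = 4/3.

Δp = 4/3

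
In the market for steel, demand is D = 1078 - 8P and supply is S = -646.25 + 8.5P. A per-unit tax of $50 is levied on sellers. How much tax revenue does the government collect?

Pre-tax equilibrium: P* = 104.5, Q* = 242.
Tax on sellers shifts supply to S = -646.25 + 8.5(P − 50) = -1071.25 + 8.5P.
1078 - 8P = -1071.25 + 8.5P gives buyer price Pb = 8597/66; sellers receive Ps = 8597/66 − 50 = 5297/66.
New quantity: Q = 1078 − 8(8597/66) = 1186/33.
Revenue = 50 × 1186/33 = 59300/33.

Tax revenue = 59300/33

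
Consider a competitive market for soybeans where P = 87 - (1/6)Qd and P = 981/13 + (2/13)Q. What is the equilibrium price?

Set the two price expressions equal: 87 - (1/6)Q = 981/13 + (2/13)Q.
150/13 = (25/78)Q, so Q* = 36.
P* = 87 − (1/6)(36) = 81.

P* = 81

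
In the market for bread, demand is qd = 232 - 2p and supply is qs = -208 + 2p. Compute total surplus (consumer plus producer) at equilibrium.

Equilibrium: 232 - 2p = -208 + 2p gives p* = 110, q* = 12.
Demand choke price: p = 116; supply starts at p = 104.
CS = ½(116 − 110)(12) = 36; PS = ½(110 − 104)(12) = 36.

Total surplus = 72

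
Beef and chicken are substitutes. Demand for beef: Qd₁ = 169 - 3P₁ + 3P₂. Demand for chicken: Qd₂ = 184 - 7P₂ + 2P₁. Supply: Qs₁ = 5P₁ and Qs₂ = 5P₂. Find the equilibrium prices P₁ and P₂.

Market 1: 169 - 3P₁ + 3P₂ = 5P₁ → 8P₁ - 3P₂ = 169.
Market 2: 12P₂ - 2P₁ = 184.
Eliminating P₂: 12×(1) + 3×(2) gives 90P₁ = 2580, so P₁ = 86/3.
Back-substitute into (2): P₂ = (184 + 2×86/3) / 12 = 181/9.

P₁ = 86/3, P₂ = 181/9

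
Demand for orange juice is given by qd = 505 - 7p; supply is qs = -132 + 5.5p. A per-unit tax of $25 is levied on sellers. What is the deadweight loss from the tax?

Deadweight loss = 962.5

Pre-tax equilibrium: p* = 50.96, q* = 148.28.
Tax on sellers shifts supply to qs = -132 + 5.5(p − 25) = -269.5 + 5.5p.
505 - 7p = -269.5 + 5.5p gives buyer price pb = 61.96; sellers receive ps = 61.96 − 25 = 36.96.
New quantity: q = 505 − 7(61.96) = 71.28.
DWL = ½ × 25 × (148.28 − 71.28) = 962.5.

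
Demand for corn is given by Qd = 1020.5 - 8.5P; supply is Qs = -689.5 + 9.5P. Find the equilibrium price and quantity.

P* = 95, Q* = 213

Set Qd = Qs: 1020.5 - 8.5P = -689.5 + 9.5P.
1710 = 18P, so P* = 95.
Q* = 1020.5 − 8.5(95) = 213.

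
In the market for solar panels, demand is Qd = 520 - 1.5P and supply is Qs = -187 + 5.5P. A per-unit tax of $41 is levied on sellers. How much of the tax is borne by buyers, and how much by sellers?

Pre-tax equilibrium: P* = 101, Q* = 368.5.
Tax on sellers shifts supply to Qs = -187 + 5.5(P − 41) = -412.5 + 5.5P.
520 - 1.5P = -412.5 + 5.5P gives buyer price Pb = 1865/14; sellers receive Ps = 1865/14 − 41 = 1291/14.
New quantity: Q = 520 − 1.5(1865/14) = 8965/28.
Buyer burden = 1865/14 − 101 = 451/14; seller burden = 101 − 1291/14 = 123/14.

Buyers bear 451/14, sellers bear 123/14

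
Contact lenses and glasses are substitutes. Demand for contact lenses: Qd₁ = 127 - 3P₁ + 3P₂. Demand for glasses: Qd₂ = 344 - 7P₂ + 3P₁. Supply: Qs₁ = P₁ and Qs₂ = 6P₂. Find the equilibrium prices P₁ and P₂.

Market 1: 127 - 3P₁ + 3P₂ = P₁ → 4P₁ - 3P₂ = 127.
Market 2: 13P₂ - 3P₁ = 344.
Eliminating P₂: 13×(1) + 3×(2) gives 43P₁ = 2683, so P₁ = 2683/43.
Back-substitute into (2): P₂ = (344 + 3×2683/43) / 13 = 1757/43.

P₁ = 2683/43, P₂ = 1757/43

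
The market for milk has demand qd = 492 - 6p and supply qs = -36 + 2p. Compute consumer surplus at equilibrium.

Equilibrium: 492 - 6p = -36 + 2p gives p* = 66, q* = 96.
Demand choke price (qd = 0): p = 82.
CS = ½(82 − 66)(96) = 768.

Consumer surplus = 768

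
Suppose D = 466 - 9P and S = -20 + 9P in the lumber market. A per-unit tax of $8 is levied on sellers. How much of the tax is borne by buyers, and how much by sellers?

Pre-tax equilibrium: P* = 27, Q* = 223.
Tax on sellers shifts supply to S = -20 + 9(P − 8) = -92 + 9P.
466 - 9P = -92 + 9P gives buyer price Pb = 31; sellers receive Ps = 31 − 8 = 23.
New quantity: Q = 466 − 9(31) = 187.
Buyer burden = 31 − 27 = 4; seller burden = 27 − 23 = 4.

Buyers bear $4, sellers bear $4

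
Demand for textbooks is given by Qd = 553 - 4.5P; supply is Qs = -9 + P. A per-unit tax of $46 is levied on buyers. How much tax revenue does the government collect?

Pre-tax equilibrium: P* = 1124/11, Q* = 1025/11.
Tax on buyers shifts demand to Qd = 553 − 4.5(P + 46) = 346 - 4.5P.
346 - 4.5P = -9 + P gives seller price Ps = 710/11; buyers pay Pb = 710/11 + 46 = 1216/11.
New quantity: Q = 553 − 4.5(1216/11) = 611/11.
Revenue = 46 × 611/11 = 28106/11.

Tax revenue = 28106/11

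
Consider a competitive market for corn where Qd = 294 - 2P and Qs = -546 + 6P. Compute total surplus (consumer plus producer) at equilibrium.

Total surplus = 2352

Equilibrium: 294 - 2P = -546 + 6P gives P* = 105, Q* = 84.
Demand choke price: P = 147; supply starts at P = 91.
CS = ½(147 − 105)(84) = 1764; PS = ½(105 − 91)(84) = 588.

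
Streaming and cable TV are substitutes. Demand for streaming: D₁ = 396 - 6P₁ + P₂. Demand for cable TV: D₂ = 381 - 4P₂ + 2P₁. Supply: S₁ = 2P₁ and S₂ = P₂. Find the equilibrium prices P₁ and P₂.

P₁ = 2361/38, P₂ = 1920/19

Market 1: 396 - 6P₁ + P₂ = 2P₁ → 8P₁ - P₂ = 396.
Market 2: 5P₂ - 2P₁ = 381.
Eliminating P₂: 5×(1) + 1×(2) gives 38P₁ = 2361, so P₁ = 2361/38.
Back-substitute into (2): P₂ = (381 + 2×2361/38) / 5 = 1920/19.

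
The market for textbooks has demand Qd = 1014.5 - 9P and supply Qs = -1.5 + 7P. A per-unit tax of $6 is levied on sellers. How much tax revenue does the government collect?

Pre-tax equilibrium: P* = 63.5, Q* = 443.
Tax on sellers shifts supply to Qs = -1.5 + 7(P − 6) = -43.5 + 7P.
1014.5 - 9P = -43.5 + 7P gives buyer price Pb = 66.125; sellers receive Ps = 66.125 − 6 = 60.125.
New quantity: Q = 1014.5 − 9(66.125) = 419.375.
Revenue = 6 × 419.375 = 2516.25.

Tax revenue = 2516.25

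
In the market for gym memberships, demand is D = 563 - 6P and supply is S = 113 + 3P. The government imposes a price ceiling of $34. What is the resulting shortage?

Shortage = 144

Equilibrium price would be P* = 50, so the ceiling at 34 binds.
At P = 34: D = 563 − 6(34) = 359, S = 113 + 3(34) = 215.
Shortage = 359 − 215 = 144.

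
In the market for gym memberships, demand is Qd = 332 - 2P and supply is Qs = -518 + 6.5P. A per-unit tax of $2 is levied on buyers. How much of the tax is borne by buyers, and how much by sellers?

Buyers bear 26/17, sellers bear 8/17

Pre-tax equilibrium: P* = 100, Q* = 132.
Tax on buyers shifts demand to Qd = 332 − 2(P + 2) = 328 - 2P.
328 - 2P = -518 + 6.5P gives seller price Ps = 1692/17; buyers pay Pb = 1692/17 + 2 = 1726/17.
New quantity: Q = 332 − 2(1726/17) = 2192/17.
Buyer burden = 1726/17 − 100 = 26/17; seller burden = 100 − 1692/17 = 8/17.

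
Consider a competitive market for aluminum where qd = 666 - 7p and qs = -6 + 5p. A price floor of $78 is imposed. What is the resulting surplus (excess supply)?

Surplus = 264

Equilibrium price would be p* = 56, so the floor at 78 binds.
At p = 78: qd = 120, qs = 384.
Surplus = 384 − 120 = 264.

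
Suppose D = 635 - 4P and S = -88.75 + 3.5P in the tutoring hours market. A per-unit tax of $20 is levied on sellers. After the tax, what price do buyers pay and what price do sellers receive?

Pre-tax equilibrium: P* = 96.5, Q* = 249.
Tax on sellers shifts supply to S = -88.75 + 3.5(P − 20) = -158.75 + 3.5P.
635 - 4P = -158.75 + 3.5P gives buyer price Pb = 635/6; sellers receive Ps = 635/6 − 20 = 515/6.
New quantity: Q = 635 − 4(635/6) = 635/3.

Buyers pay 635/6, sellers receive 515/6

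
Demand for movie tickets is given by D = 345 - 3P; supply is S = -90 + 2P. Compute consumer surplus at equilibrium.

Consumer surplus = 1176

Equilibrium: 345 - 3P = -90 + 2P gives P* = 87, Q* = 84.
Demand choke price (D = 0): P = 115.
CS = ½(115 − 87)(84) = 1176.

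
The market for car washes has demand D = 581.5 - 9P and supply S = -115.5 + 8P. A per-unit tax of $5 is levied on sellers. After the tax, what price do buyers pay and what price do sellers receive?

Pre-tax equilibrium: P* = 41, Q* = 212.5.
Tax on sellers shifts supply to S = -115.5 + 8(P − 5) = -155.5 + 8P.
581.5 - 9P = -155.5 + 8P gives buyer price Pb = 737/17; sellers receive Ps = 737/17 − 5 = 652/17.
New quantity: Q = 581.5 − 9(737/17) = 6505/34.

Buyers pay 737/17, sellers receive 652/17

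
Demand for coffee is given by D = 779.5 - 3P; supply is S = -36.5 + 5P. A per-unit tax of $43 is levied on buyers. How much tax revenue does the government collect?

Pre-tax equilibrium: P* = 102, Q* = 473.5.
Tax on buyers shifts demand to D = 779.5 − 3(P + 43) = 650.5 - 3P.
650.5 - 3P = -36.5 + 5P gives seller price Ps = 85.875; buyers pay Pb = 85.875 + 43 = 128.875.
New quantity: Q = 779.5 − 3(128.875) = 392.875.
Revenue = 43 × 392.875 = 16893.625.

Tax revenue = 16893.625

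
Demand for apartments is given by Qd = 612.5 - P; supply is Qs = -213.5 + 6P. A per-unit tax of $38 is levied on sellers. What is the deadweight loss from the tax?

Pre-tax equilibrium: P* = 118, Q* = 494.5.
Tax on sellers shifts supply to Qs = -213.5 + 6(P − 38) = -441.5 + 6P.
612.5 - P = -441.5 + 6P gives buyer price Pb = 1054/7; sellers receive Ps = 1054/7 − 38 = 788/7.
New quantity: Q = 612.5 − 1(1054/7) = 6467/14.
DWL = ½ × 38 × (494.5 − 6467/14) = 4332/7.

Deadweight loss = 4332/7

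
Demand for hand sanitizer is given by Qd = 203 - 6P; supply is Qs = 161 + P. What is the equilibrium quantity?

Set Qd = Qs: 203 - 6P = 161 + P.
42 = 7P, so P* = 6.
Q* = 203 − 6(6) = 167.

Q* = 167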